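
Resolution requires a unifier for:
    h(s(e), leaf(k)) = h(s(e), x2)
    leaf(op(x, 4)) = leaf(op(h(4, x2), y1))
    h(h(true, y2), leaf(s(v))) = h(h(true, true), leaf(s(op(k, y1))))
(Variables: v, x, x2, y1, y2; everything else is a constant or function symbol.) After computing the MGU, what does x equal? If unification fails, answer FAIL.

Decompose h/2: s(e) = s(e),  leaf(k) = x2.
Delete trivial equation s(e) = s(e).
Bind x2 := leaf(k); substituting into the one remaining equation that mentions x2 gives: leaf(op(x, 4)) = leaf(op(h(4, leaf(k)), y1)).
Decompose leaf/1: op(x, 4) = op(h(4, leaf(k)), y1).
Decompose op/2: x = h(4, leaf(k)),  4 = y1.
Bind x := h(4, leaf(k)); no other remaining equation mentions x.
Bind y1 := 4; substituting into the remaining equation gives: h(h(true, y2), leaf(s(v))) = h(h(true, true), leaf(s(op(k, 4)))).
Decompose h/2: h(true, y2) = h(true, true),  leaf(s(v)) = leaf(s(op(k, 4))).
Decompose h/2: true = true,  y2 = true.
Delete trivial equation true = true.
Bind y2 := true; no other remaining equation mentions y2.
Decompose leaf/1: s(v) = s(op(k, 4)).
Decompose s/1: v = op(k, 4).
Bind v := op(k, 4).
MGU = { x2 := leaf(k), x := h(4, leaf(k)), y1 := 4, y2 := true, v := op(k, 4) }, so x := h(4, leaf(k)).

h(4, leaf(k))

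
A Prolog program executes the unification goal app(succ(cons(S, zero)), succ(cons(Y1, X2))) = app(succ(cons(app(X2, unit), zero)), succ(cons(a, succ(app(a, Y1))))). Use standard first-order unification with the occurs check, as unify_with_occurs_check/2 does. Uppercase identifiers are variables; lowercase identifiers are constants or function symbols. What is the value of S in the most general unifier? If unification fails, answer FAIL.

Decompose app/2: succ(cons(S, zero)) = succ(cons(app(X2, unit), zero)),  succ(cons(Y1, X2)) = succ(cons(a, succ(app(a, Y1)))).
Decompose succ/1: cons(S, zero) = cons(app(X2, unit), zero).
Decompose cons/2: S = app(X2, unit),  zero = zero.
Bind S := app(X2, unit); no other remaining equation mentions S.
Delete trivial equation zero = zero.
Decompose succ/1: cons(Y1, X2) = cons(a, succ(app(a, Y1))).
Decompose cons/2: Y1 = a,  X2 = succ(app(a, Y1)).
Bind Y1 := a; substituting into the remaining equation gives: X2 = succ(app(a, a)).
Bind X2 := succ(app(a, a)). Substituting into the earlier binding gives S := app(succ(app(a, a)), unit).
MGU = { S -> app(succ(app(a, a)), unit), Y1 -> a, X2 -> succ(app(a, a)) }, so S -> app(succ(app(a, a)), unit).

app(succ(app(a, a)), unit)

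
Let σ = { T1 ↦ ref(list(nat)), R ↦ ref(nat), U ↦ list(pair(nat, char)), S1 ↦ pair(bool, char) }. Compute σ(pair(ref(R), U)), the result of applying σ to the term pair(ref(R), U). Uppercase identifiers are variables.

pair(ref(ref(nat)), list(pair(nat, char)))

Replace each occurrence of R with ref(nat).
Replace each occurrence of U with list(pair(nat, char)).
Result: pair(ref(ref(nat)), list(pair(nat, char))).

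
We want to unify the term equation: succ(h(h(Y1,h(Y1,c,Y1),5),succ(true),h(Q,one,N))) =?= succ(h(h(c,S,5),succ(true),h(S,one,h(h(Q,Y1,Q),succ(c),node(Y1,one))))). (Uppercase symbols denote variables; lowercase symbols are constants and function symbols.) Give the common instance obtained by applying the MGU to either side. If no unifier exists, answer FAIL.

Decompose succ/1: h(h(Y1,h(Y1,c,Y1),5),succ(true),h(Q,one,N)) =?= h(h(c,S,5),succ(true),h(S,one,h(h(Q,Y1,Q),succ(c),node(Y1,one)))).
Decompose h/3: h(Y1,h(Y1,c,Y1),5) =?= h(c,S,5),  succ(true) =?= succ(true),  h(Q,one,N) =?= h(S,one,h(h(Q,Y1,Q),succ(c),node(Y1,one))).
Decompose h/3: Y1 =?= c,  h(Y1,c,Y1) =?= S,  5 =?= 5.
Bind Y1 := c; substituting into the 2 remaining equations that mention Y1 gives: h(c,c,c) =?= S,  h(Q,one,N) =?= h(S,one,h(h(Q,c,Q),succ(c),node(c,one))).
Bind S := h(c,c,c); substituting into the one remaining equation that mentions S gives: h(Q,one,N) =?= h(h(c,c,c),one,h(h(Q,c,Q),succ(c),node(c,one))).
Delete trivial equation 5 =?= 5.
Delete trivial equation succ(true) =?= succ(true).
Decompose h/3: Q =?= h(c,c,c),  one =?= one,  N =?= h(h(Q,c,Q),succ(c),node(c,one)).
Bind Q := h(c,c,c); substituting into the one remaining equation that mentions Q gives: N =?= h(h(h(c,c,c),c,h(c,c,c)),succ(c),node(c,one)).
Delete trivial equation one =?= one.
Bind N := h(h(h(c,c,c),c,h(c,c,c)),succ(c),node(c,one)).
Applying the MGU to either side gives succ(h(h(c,h(c,c,c),5),succ(true),h(h(c,c,c),one,h(h(h(c,c,c),c,h(c,c,c)),succ(c),node(c,one))))).

succ(h(h(c,h(c,c,c),5),succ(true),h(h(c,c,c),one,h(h(h(c,c,c),c,h(c,c,c)),succ(c),node(c,one)))))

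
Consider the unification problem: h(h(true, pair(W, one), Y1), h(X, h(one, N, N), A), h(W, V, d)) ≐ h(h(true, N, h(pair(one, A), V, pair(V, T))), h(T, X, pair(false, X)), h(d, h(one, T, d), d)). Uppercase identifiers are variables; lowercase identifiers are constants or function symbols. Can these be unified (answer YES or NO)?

YES

Decompose h/3: h(true, pair(W, one), Y1) ≐ h(true, N, h(pair(one, A), V, pair(V, T))),  h(X, h(one, N, N), A) ≐ h(T, X, pair(false, X)),  h(W, V, d) ≐ h(d, h(one, T, d), d).
Decompose h/3: true ≐ true,  pair(W, one) ≐ N,  Y1 ≐ h(pair(one, A), V, pair(V, T)).
Delete trivial equation true ≐ true.
Bind N := pair(W, one); substituting into the one remaining equation that mentions N gives: h(X, h(one, pair(W, one), pair(W, one)), A) ≐ h(T, X, pair(false, X)).
Bind Y1 := h(pair(one, A), V, pair(V, T)); no other remaining equation mentions Y1.
Decompose h/3: X ≐ T,  h(one, pair(W, one), pair(W, one)) ≐ X,  A ≐ pair(false, X).
Bind X := T; substituting into the 2 remaining equations that mention X gives: h(one, pair(W, one), pair(W, one)) ≐ T,  A ≐ pair(false, T).
Bind T := h(one, pair(W, one), pair(W, one)); substituting into the remaining equations gives: A ≐ pair(false, h(one, pair(W, one), pair(W, one))),  h(W, V, d) ≐ h(d, h(one, h(one, pair(W, one), pair(W, one)), d), d). Substituting into the earlier bindings gives Y1 := h(pair(one, A), V, pair(V, h(one, pair(W, one), pair(W, one)))), X := h(one, pair(W, one), pair(W, one)).
Bind A := pair(false, h(one, pair(W, one), pair(W, one))); no other remaining equation mentions A. Substituting into the earlier binding gives Y1 := h(pair(one, pair(false, h(one, pair(W, one), pair(W, one)))), V, pair(V, h(one, pair(W, one), pair(W, one)))).
Decompose h/3: W ≐ d,  V ≐ h(one, h(one, pair(W, one), pair(W, one)), d),  d ≐ d.
Bind W := d; substituting into the one remaining equation that mentions W gives: V ≐ h(one, h(one, pair(d, one), pair(d, one)), d). Substituting into the earlier bindings gives N := pair(d, one), Y1 := h(pair(one, pair(false, h(one, pair(d, one), pair(d, one)))), V, pair(V, h(one, pair(d, one), pair(d, one)))), X := h(one, pair(d, one), pair(d, one)), T := h(one, pair(d, one), pair(d, one)), A := pair(false, h(one, pair(d, one), pair(d, one))).
Bind V := h(one, h(one, pair(d, one), pair(d, one)), d); no other remaining equation mentions V. Substituting into the earlier binding gives Y1 := h(pair(one, pair(false, h(one, pair(d, one), pair(d, one)))), h(one, h(one, pair(d, one), pair(d, one)), d), pair(h(one, h(one, pair(d, one), pair(d, one)), d), h(one, pair(d, one), pair(d, one)))).
Delete trivial equation d ≐ d.
No equations remain and no clash or occurs-check failure arose, so a unifier exists.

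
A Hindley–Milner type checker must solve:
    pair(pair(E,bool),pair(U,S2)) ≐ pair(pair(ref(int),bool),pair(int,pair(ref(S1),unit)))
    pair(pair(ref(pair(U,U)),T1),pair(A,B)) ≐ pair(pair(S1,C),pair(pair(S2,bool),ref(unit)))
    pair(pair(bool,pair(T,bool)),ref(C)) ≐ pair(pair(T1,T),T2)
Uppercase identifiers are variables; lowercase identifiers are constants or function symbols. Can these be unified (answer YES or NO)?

NO

Decompose pair/2: pair(E,bool) ≐ pair(ref(int),bool),  pair(U,S2) ≐ pair(int,pair(ref(S1),unit)).
Decompose pair/2: E ≐ ref(int),  bool ≐ bool.
Bind E := ref(int); no other remaining equation mentions E.
Delete trivial equation bool ≐ bool.
Decompose pair/2: U ≐ int,  S2 ≐ pair(ref(S1),unit).
Bind U := int; substituting into the one remaining equation that mentions U gives: pair(pair(ref(pair(int,int)),T1),pair(A,B)) ≐ pair(pair(S1,C),pair(pair(S2,bool),ref(unit))).
Bind S2 := pair(ref(S1),unit); substituting into the one remaining equation that mentions S2 gives: pair(pair(ref(pair(int,int)),T1),pair(A,B)) ≐ pair(pair(S1,C),pair(pair(pair(ref(S1),unit),bool),ref(unit))).
Decompose pair/2: pair(ref(pair(int,int)),T1) ≐ pair(S1,C),  pair(A,B) ≐ pair(pair(pair(ref(S1),unit),bool),ref(unit)).
Decompose pair/2: ref(pair(int,int)) ≐ S1,  T1 ≐ C.
Bind S1 := ref(pair(int,int)); substituting into the one remaining equation that mentions S1 gives: pair(A,B) ≐ pair(pair(pair(ref(ref(pair(int,int))),unit),bool),ref(unit)). Substituting into the earlier binding gives S2 := pair(ref(ref(pair(int,int))),unit).
Bind T1 := C; substituting into the one remaining equation that mentions T1 gives: pair(pair(bool,pair(T,bool)),ref(C)) ≐ pair(pair(C,T),T2).
Decompose pair/2: A ≐ pair(pair(ref(ref(pair(int,int))),unit),bool),  B ≐ ref(unit).
Bind A := pair(pair(ref(ref(pair(int,int))),unit),bool); no other remaining equation mentions A.
Bind B := ref(unit); no other remaining equation mentions B.
Decompose pair/2: pair(bool,pair(T,bool)) ≐ pair(C,T),  ref(C) ≐ T2.
Decompose pair/2: bool ≐ C,  pair(T,bool) ≐ T.
Bind C := bool; substituting into the one remaining equation that mentions C gives: ref(bool) ≐ T2. Substituting into the earlier binding gives T1 := bool.
Occurs check fails: T occurs in pair(T,bool); the equation T ≐ pair(T,bool) has no finite solution.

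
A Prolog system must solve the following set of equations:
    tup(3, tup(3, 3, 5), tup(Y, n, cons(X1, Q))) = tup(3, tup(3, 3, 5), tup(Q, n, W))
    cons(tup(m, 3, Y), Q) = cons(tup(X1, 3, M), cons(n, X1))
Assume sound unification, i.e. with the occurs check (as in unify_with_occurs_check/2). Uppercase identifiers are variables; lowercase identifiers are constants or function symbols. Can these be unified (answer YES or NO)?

Decompose tup/3: 3 = 3,  tup(3, 3, 5) = tup(3, 3, 5),  tup(Y, n, cons(X1, Q)) = tup(Q, n, W).
Delete trivial equation 3 = 3.
Delete trivial equation tup(3, 3, 5) = tup(3, 3, 5).
Decompose tup/3: Y = Q,  n = n,  cons(X1, Q) = W.
Bind Y := Q; substituting into the one remaining equation that mentions Y gives: cons(tup(m, 3, Q), Q) = cons(tup(X1, 3, M), cons(n, X1)).
Delete trivial equation n = n.
Bind W := cons(X1, Q); no other remaining equation mentions W.
Decompose cons/2: tup(m, 3, Q) = tup(X1, 3, M),  Q = cons(n, X1).
Decompose tup/3: m = X1,  3 = 3,  Q = M.
Bind X1 := m; substituting into the one remaining equation that mentions X1 gives: Q = cons(n, m). Substituting into the earlier binding gives W := cons(m, Q).
Delete trivial equation 3 = 3.
Bind Q := M; substituting into the remaining equation gives: M = cons(n, m). Substituting into the earlier bindings gives Y := M, W := cons(m, M).
Bind M := cons(n, m). Substituting into the earlier bindings gives Y := cons(n, m), W := cons(m, cons(n, m)), Q := cons(n, m).
No equations remain and no clash or occurs-check failure arose, so a unifier exists.

YES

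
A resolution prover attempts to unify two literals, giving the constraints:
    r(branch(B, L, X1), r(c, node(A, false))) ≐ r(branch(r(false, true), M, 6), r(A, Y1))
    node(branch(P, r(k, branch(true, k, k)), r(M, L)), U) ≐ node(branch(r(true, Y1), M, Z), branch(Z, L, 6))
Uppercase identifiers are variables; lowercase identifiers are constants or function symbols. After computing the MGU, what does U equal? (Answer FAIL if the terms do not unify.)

branch(r(r(k, branch(true, k, k)), r(k, branch(true, k, k))), r(k, branch(true, k, k)), 6)

Decompose r/2: branch(B, L, X1) ≐ branch(r(false, true), M, 6),  r(c, node(A, false)) ≐ r(A, Y1).
Decompose branch/3: B ≐ r(false, true),  L ≐ M,  X1 ≐ 6.
Bind B := r(false, true); no other remaining equation mentions B.
Bind L := M; substituting into the one remaining equation that mentions L gives: node(branch(P, r(k, branch(true, k, k)), r(M, M)), U) ≐ node(branch(r(true, Y1), M, Z), branch(Z, M, 6)).
Bind X1 := 6; no other remaining equation mentions X1.
Decompose r/2: c ≐ A,  node(A, false) ≐ Y1.
Bind A := c; substituting into the one remaining equation that mentions A gives: node(c, false) ≐ Y1.
Bind Y1 := node(c, false); substituting into the remaining equation gives: node(branch(P, r(k, branch(true, k, k)), r(M, M)), U) ≐ node(branch(r(true, node(c, false)), M, Z), branch(Z, M, 6)).
Decompose node/2: branch(P, r(k, branch(true, k, k)), r(M, M)) ≐ branch(r(true, node(c, false)), M, Z),  U ≐ branch(Z, M, 6).
Decompose branch/3: P ≐ r(true, node(c, false)),  r(k, branch(true, k, k)) ≐ M,  r(M, M) ≐ Z.
Bind P := r(true, node(c, false)); no other remaining equation mentions P.
Bind M := r(k, branch(true, k, k)); substituting into the remaining equations gives: r(r(k, branch(true, k, k)), r(k, branch(true, k, k))) ≐ Z,  U ≐ branch(Z, r(k, branch(true, k, k)), 6). Substituting into the earlier binding gives L := r(k, branch(true, k, k)).
Bind Z := r(r(k, branch(true, k, k)), r(k, branch(true, k, k))); substituting into the remaining equation gives: U ≐ branch(r(r(k, branch(true, k, k)), r(k, branch(true, k, k))), r(k, branch(true, k, k)), 6).
Bind U := branch(r(r(k, branch(true, k, k)), r(k, branch(true, k, k))), r(k, branch(true, k, k)), 6).
MGU = { B := r(false, true), L := r(k, branch(true, k, k)), X1 := 6, A := c, Y1 := node(c, false), P := r(true, node(c, false)), M := r(k, branch(true, k, k)), Z := r(r(k, branch(true, k, k)), r(k, branch(true, k, k))), U := branch(r(r(k, branch(true, k, k)), r(k, branch(true, k, k))), r(k, branch(true, k, k)), 6) }, so U := branch(r(r(k, branch(true, k, k)), r(k, branch(true, k, k))), r(k, branch(true, k, k)), 6).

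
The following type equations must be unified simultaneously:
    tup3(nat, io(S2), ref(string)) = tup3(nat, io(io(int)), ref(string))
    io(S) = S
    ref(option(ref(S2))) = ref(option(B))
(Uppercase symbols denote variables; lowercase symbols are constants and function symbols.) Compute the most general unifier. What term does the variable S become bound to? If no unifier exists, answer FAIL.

FAIL

Decompose tup3/3: nat = nat,  io(S2) = io(io(int)),  ref(string) = ref(string).
Delete trivial equation nat = nat.
Decompose io/1: S2 = io(int).
Bind S2 := io(int); substituting into the one remaining equation that mentions S2 gives: ref(option(ref(io(int)))) = ref(option(B)).
Delete trivial equation ref(string) = ref(string).
Occurs check fails: S occurs in io(S); the equation S = io(S) has no finite solution.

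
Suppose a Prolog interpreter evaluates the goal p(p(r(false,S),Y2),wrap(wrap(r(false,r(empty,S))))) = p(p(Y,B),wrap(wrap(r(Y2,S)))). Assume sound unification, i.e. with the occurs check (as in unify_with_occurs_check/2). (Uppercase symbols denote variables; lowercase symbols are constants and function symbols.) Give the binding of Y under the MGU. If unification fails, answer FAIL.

Decompose p/2: p(r(false,S),Y2) = p(Y,B),  wrap(wrap(r(false,r(empty,S)))) = wrap(wrap(r(Y2,S))).
Decompose p/2: r(false,S) = Y,  Y2 = B.
Bind Y := r(false,S); no other remaining equation mentions Y.
Bind Y2 := B; substituting into the remaining equation gives: wrap(wrap(r(false,r(empty,S)))) = wrap(wrap(r(B,S))).
Decompose wrap/1: wrap(r(false,r(empty,S))) = wrap(r(B,S)).
Decompose wrap/1: r(false,r(empty,S)) = r(B,S).
Decompose r/2: false = B,  r(empty,S) = S.
Bind B := false; no other remaining equation mentions B. Substituting into the earlier binding gives Y2 := false.
Occurs check fails: S occurs in r(empty,S); the equation S = r(empty,S) has no finite solution.

FAIL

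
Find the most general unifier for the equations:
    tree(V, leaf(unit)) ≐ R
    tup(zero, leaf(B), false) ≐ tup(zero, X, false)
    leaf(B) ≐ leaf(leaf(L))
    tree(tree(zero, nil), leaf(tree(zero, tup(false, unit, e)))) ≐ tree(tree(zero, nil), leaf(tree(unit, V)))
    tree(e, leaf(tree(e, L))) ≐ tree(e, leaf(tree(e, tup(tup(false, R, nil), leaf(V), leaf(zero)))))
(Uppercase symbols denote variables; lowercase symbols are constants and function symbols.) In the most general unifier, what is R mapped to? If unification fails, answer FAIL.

FAIL

Bind R := tree(V, leaf(unit)); substituting into the one remaining equation that mentions R gives: tree(e, leaf(tree(e, L))) ≐ tree(e, leaf(tree(e, tup(tup(false, tree(V, leaf(unit)), nil), leaf(V), leaf(zero))))).
Decompose tup/3: zero ≐ zero,  leaf(B) ≐ X,  false ≐ false.
Delete trivial equation zero ≐ zero.
Bind X := leaf(B); no other remaining equation mentions X.
Delete trivial equation false ≐ false.
Decompose leaf/1: B ≐ leaf(L).
Bind B := leaf(L); no other remaining equation mentions B. Substituting into the earlier binding gives X := leaf(leaf(L)).
Decompose tree/2: tree(zero, nil) ≐ tree(zero, nil),  leaf(tree(zero, tup(false, unit, e))) ≐ leaf(tree(unit, V)).
Delete trivial equation tree(zero, nil) ≐ tree(zero, nil).
Decompose leaf/1: tree(zero, tup(false, unit, e)) ≐ tree(unit, V).
Decompose tree/2: zero ≐ unit,  tup(false, unit, e) ≐ V.
Clash: constants zero and unit differ; no unifier exists.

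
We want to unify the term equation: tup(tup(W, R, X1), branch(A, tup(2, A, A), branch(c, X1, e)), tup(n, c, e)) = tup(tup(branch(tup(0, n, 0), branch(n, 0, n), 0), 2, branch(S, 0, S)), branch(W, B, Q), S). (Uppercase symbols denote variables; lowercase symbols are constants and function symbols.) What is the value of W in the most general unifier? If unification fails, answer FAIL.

branch(tup(0, n, 0), branch(n, 0, n), 0)

Decompose tup/3: tup(W, R, X1) = tup(branch(tup(0, n, 0), branch(n, 0, n), 0), 2, branch(S, 0, S)),  branch(A, tup(2, A, A), branch(c, X1, e)) = branch(W, B, Q),  tup(n, c, e) = S.
Decompose tup/3: W = branch(tup(0, n, 0), branch(n, 0, n), 0),  R = 2,  X1 = branch(S, 0, S).
Bind W := branch(tup(0, n, 0), branch(n, 0, n), 0); substituting into the one remaining equation that mentions W gives: branch(A, tup(2, A, A), branch(c, X1, e)) = branch(branch(tup(0, n, 0), branch(n, 0, n), 0), B, Q).
Bind R := 2; no other remaining equation mentions R.
Bind X1 := branch(S, 0, S); substituting into the one remaining equation that mentions X1 gives: branch(A, tup(2, A, A), branch(c, branch(S, 0, S), e)) = branch(branch(tup(0, n, 0), branch(n, 0, n), 0), B, Q).
Decompose branch/3: A = branch(tup(0, n, 0), branch(n, 0, n), 0),  tup(2, A, A) = B,  branch(c, branch(S, 0, S), e) = Q.
Bind A := branch(tup(0, n, 0), branch(n, 0, n), 0); substituting into the one remaining equation that mentions A gives: tup(2, branch(tup(0, n, 0), branch(n, 0, n), 0), branch(tup(0, n, 0), branch(n, 0, n), 0)) = B.
Bind B := tup(2, branch(tup(0, n, 0), branch(n, 0, n), 0), branch(tup(0, n, 0), branch(n, 0, n), 0)); no other remaining equation mentions B.
Bind Q := branch(c, branch(S, 0, S), e); no other remaining equation mentions Q.
Bind S := tup(n, c, e). Substituting into the earlier bindings gives X1 := branch(tup(n, c, e), 0, tup(n, c, e)), Q := branch(c, branch(tup(n, c, e), 0, tup(n, c, e)), e).
MGU = { W := branch(tup(0, n, 0), branch(n, 0, n), 0), R := 2, X1 := branch(tup(n, c, e), 0, tup(n, c, e)), A := branch(tup(0, n, 0), branch(n, 0, n), 0), B := tup(2, branch(tup(0, n, 0), branch(n, 0, n), 0), branch(tup(0, n, 0), branch(n, 0, n), 0)), Q := branch(c, branch(tup(n, c, e), 0, tup(n, c, e)), e), S := tup(n, c, e) }, so W := branch(tup(0, n, 0), branch(n, 0, n), 0).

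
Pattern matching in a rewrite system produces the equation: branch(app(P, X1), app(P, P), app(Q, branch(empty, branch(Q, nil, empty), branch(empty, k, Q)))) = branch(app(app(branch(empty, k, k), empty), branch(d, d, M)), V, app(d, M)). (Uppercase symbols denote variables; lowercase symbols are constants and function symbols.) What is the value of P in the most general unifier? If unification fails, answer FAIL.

Decompose branch/3: app(P, X1) = app(app(branch(empty, k, k), empty), branch(d, d, M)),  app(P, P) = V,  app(Q, branch(empty, branch(Q, nil, empty), branch(empty, k, Q))) = app(d, M).
Decompose app/2: P = app(branch(empty, k, k), empty),  X1 = branch(d, d, M).
Bind P := app(branch(empty, k, k), empty); substituting into the one remaining equation that mentions P gives: app(app(branch(empty, k, k), empty), app(branch(empty, k, k), empty)) = V.
Bind X1 := branch(d, d, M); no other remaining equation mentions X1.
Bind V := app(app(branch(empty, k, k), empty), app(branch(empty, k, k), empty)); no other remaining equation mentions V.
Decompose app/2: Q = d,  branch(empty, branch(Q, nil, empty), branch(empty, k, Q)) = M.
Bind Q := d; substituting into the remaining equation gives: branch(empty, branch(d, nil, empty), branch(empty, k, d)) = M.
Bind M := branch(empty, branch(d, nil, empty), branch(empty, k, d)). Substituting into the earlier binding gives X1 := branch(d, d, branch(empty, branch(d, nil, empty), branch(empty, k, d))).
MGU = { P -> app(branch(empty, k, k), empty), X1 -> branch(d, d, branch(empty, branch(d, nil, empty), branch(empty, k, d))), V -> app(app(branch(empty, k, k), empty), app(branch(empty, k, k), empty)), Q -> d, M -> branch(empty, branch(d, nil, empty), branch(empty, k, d)) }, so P -> app(branch(empty, k, k), empty).

app(branch(empty, k, k), empty)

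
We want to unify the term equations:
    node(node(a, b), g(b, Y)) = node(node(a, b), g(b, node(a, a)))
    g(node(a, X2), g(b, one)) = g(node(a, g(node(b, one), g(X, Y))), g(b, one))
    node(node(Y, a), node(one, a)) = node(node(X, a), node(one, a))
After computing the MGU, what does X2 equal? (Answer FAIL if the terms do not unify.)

Decompose node/2: node(a, b) = node(a, b),  g(b, Y) = g(b, node(a, a)).
Delete trivial equation node(a, b) = node(a, b).
Decompose g/2: b = b,  Y = node(a, a).
Delete trivial equation b = b.
Bind Y := node(a, a); substituting into the remaining equations gives: g(node(a, X2), g(b, one)) = g(node(a, g(node(b, one), g(X, node(a, a)))), g(b, one)),  node(node(node(a, a), a), node(one, a)) = node(node(X, a), node(one, a)).
Decompose g/2: node(a, X2) = node(a, g(node(b, one), g(X, node(a, a)))),  g(b, one) = g(b, one).
Decompose node/2: a = a,  X2 = g(node(b, one), g(X, node(a, a))).
Delete trivial equation a = a.
Bind X2 := g(node(b, one), g(X, node(a, a))); no other remaining equation mentions X2.
Delete trivial equation g(b, one) = g(b, one).
Decompose node/2: node(node(a, a), a) = node(X, a),  node(one, a) = node(one, a).
Decompose node/2: node(a, a) = X,  a = a.
Bind X := node(a, a); no other remaining equation mentions X. Substituting into the earlier binding gives X2 := g(node(b, one), g(node(a, a), node(a, a))).
Delete trivial equation a = a.
Delete trivial equation node(one, a) = node(one, a).
MGU = { Y := node(a, a), X2 := g(node(b, one), g(node(a, a), node(a, a))), X := node(a, a) }, so X2 := g(node(b, one), g(node(a, a), node(a, a))).

g(node(b, one), g(node(a, a), node(a, a)))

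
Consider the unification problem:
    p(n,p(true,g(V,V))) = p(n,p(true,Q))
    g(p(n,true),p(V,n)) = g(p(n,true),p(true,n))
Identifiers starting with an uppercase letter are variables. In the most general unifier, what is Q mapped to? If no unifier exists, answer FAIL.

Decompose p/2: n = n,  p(true,g(V,V)) = p(true,Q).
Delete trivial equation n = n.
Decompose p/2: true = true,  g(V,V) = Q.
Delete trivial equation true = true.
Bind Q := g(V,V); no other remaining equation mentions Q.
Decompose g/2: p(n,true) = p(n,true),  p(V,n) = p(true,n).
Delete trivial equation p(n,true) = p(n,true).
Decompose p/2: V = true,  n = n.
Bind V := true; no other remaining equation mentions V. Substituting into the earlier binding gives Q := g(true,true).
Delete trivial equation n = n.
MGU = { Q -> g(true,true), V -> true }, so Q -> g(true,true).

g(true,true)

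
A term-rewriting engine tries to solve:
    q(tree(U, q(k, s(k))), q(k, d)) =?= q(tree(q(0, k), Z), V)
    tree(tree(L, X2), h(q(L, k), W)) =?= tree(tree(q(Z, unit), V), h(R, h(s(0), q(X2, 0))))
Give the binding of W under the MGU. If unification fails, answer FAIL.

h(s(0), q(q(k, d), 0))

Decompose q/2: tree(U, q(k, s(k))) =?= tree(q(0, k), Z),  q(k, d) =?= V.
Decompose tree/2: U =?= q(0, k),  q(k, s(k)) =?= Z.
Bind U := q(0, k); no other remaining equation mentions U.
Bind Z := q(k, s(k)); substituting into the one remaining equation that mentions Z gives: tree(tree(L, X2), h(q(L, k), W)) =?= tree(tree(q(q(k, s(k)), unit), V), h(R, h(s(0), q(X2, 0)))).
Bind V := q(k, d); substituting into the remaining equation gives: tree(tree(L, X2), h(q(L, k), W)) =?= tree(tree(q(q(k, s(k)), unit), q(k, d)), h(R, h(s(0), q(X2, 0)))).
Decompose tree/2: tree(L, X2) =?= tree(q(q(k, s(k)), unit), q(k, d)),  h(q(L, k), W) =?= h(R, h(s(0), q(X2, 0))).
Decompose tree/2: L =?= q(q(k, s(k)), unit),  X2 =?= q(k, d).
Bind L := q(q(k, s(k)), unit); substituting into the one remaining equation that mentions L gives: h(q(q(q(k, s(k)), unit), k), W) =?= h(R, h(s(0), q(X2, 0))).
Bind X2 := q(k, d); substituting into the remaining equation gives: h(q(q(q(k, s(k)), unit), k), W) =?= h(R, h(s(0), q(q(k, d), 0))).
Decompose h/2: q(q(q(k, s(k)), unit), k) =?= R,  W =?= h(s(0), q(q(k, d), 0)).
Bind R := q(q(q(k, s(k)), unit), k); no other remaining equation mentions R.
Bind W := h(s(0), q(q(k, d), 0)).
MGU = { U ↦ q(0, k), Z ↦ q(k, s(k)), V ↦ q(k, d), L ↦ q(q(k, s(k)), unit), X2 ↦ q(k, d), R ↦ q(q(q(k, s(k)), unit), k), W ↦ h(s(0), q(q(k, d), 0)) }, so W ↦ h(s(0), q(q(k, d), 0)).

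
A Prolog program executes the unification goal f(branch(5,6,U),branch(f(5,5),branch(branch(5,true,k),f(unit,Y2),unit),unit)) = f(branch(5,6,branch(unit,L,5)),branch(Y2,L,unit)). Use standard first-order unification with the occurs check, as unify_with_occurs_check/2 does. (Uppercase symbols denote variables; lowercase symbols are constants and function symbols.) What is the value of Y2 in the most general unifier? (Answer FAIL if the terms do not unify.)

f(5,5)

Decompose f/2: branch(5,6,U) = branch(5,6,branch(unit,L,5)),  branch(f(5,5),branch(branch(5,true,k),f(unit,Y2),unit),unit) = branch(Y2,L,unit).
Decompose branch/3: 5 = 5,  6 = 6,  U = branch(unit,L,5).
Delete trivial equation 5 = 5.
Delete trivial equation 6 = 6.
Bind U := branch(unit,L,5); no other remaining equation mentions U.
Decompose branch/3: f(5,5) = Y2,  branch(branch(5,true,k),f(unit,Y2),unit) = L,  unit = unit.
Bind Y2 := f(5,5); substituting into the one remaining equation that mentions Y2 gives: branch(branch(5,true,k),f(unit,f(5,5)),unit) = L.
Bind L := branch(branch(5,true,k),f(unit,f(5,5)),unit); no other remaining equation mentions L. Substituting into the earlier binding gives U := branch(unit,branch(branch(5,true,k),f(unit,f(5,5)),unit),5).
Delete trivial equation unit = unit.
MGU = { U = branch(unit,branch(branch(5,true,k),f(unit,f(5,5)),unit),5), Y2 = f(5,5), L = branch(branch(5,true,k),f(unit,f(5,5)),unit) }, so Y2 = f(5,5).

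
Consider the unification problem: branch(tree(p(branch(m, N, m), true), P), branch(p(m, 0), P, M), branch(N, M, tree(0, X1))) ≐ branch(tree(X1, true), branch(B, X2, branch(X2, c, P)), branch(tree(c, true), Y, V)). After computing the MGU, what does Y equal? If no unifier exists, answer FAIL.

branch(true, c, true)

Decompose branch/3: tree(p(branch(m, N, m), true), P) ≐ tree(X1, true),  branch(p(m, 0), P, M) ≐ branch(B, X2, branch(X2, c, P)),  branch(N, M, tree(0, X1)) ≐ branch(tree(c, true), Y, V).
Decompose tree/2: p(branch(m, N, m), true) ≐ X1,  P ≐ true.
Bind X1 := p(branch(m, N, m), true); substituting into the one remaining equation that mentions X1 gives: branch(N, M, tree(0, p(branch(m, N, m), true))) ≐ branch(tree(c, true), Y, V).
Bind P := true; substituting into the one remaining equation that mentions P gives: branch(p(m, 0), true, M) ≐ branch(B, X2, branch(X2, c, true)).
Decompose branch/3: p(m, 0) ≐ B,  true ≐ X2,  M ≐ branch(X2, c, true).
Bind B := p(m, 0); no other remaining equation mentions B.
Bind X2 := true; substituting into the one remaining equation that mentions X2 gives: M ≐ branch(true, c, true).
Bind M := branch(true, c, true); substituting into the remaining equation gives: branch(N, branch(true, c, true), tree(0, p(branch(m, N, m), true))) ≐ branch(tree(c, true), Y, V).
Decompose branch/3: N ≐ tree(c, true),  branch(true, c, true) ≐ Y,  tree(0, p(branch(m, N, m), true)) ≐ V.
Bind N := tree(c, true); substituting into the one remaining equation that mentions N gives: tree(0, p(branch(m, tree(c, true), m), true)) ≐ V. Substituting into the earlier binding gives X1 := p(branch(m, tree(c, true), m), true).
Bind Y := branch(true, c, true); no other remaining equation mentions Y.
Bind V := tree(0, p(branch(m, tree(c, true), m), true)).
MGU = { X1 -> p(branch(m, tree(c, true), m), true), P -> true, B -> p(m, 0), X2 -> true, M -> branch(true, c, true), N -> tree(c, true), Y -> branch(true, c, true), V -> tree(0, p(branch(m, tree(c, true), m), true)) }, so Y -> branch(true, c, true).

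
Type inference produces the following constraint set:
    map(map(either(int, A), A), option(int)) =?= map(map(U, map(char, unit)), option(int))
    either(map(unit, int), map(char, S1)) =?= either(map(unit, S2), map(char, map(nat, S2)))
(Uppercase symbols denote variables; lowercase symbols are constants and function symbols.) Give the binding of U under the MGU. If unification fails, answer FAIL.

either(int, map(char, unit))

Decompose map/2: map(either(int, A), A) =?= map(U, map(char, unit)),  option(int) =?= option(int).
Decompose map/2: either(int, A) =?= U,  A =?= map(char, unit).
Bind U := either(int, A); no other remaining equation mentions U.
Bind A := map(char, unit); no other remaining equation mentions A. Substituting into the earlier binding gives U := either(int, map(char, unit)).
Delete trivial equation option(int) =?= option(int).
Decompose either/2: map(unit, int) =?= map(unit, S2),  map(char, S1) =?= map(char, map(nat, S2)).
Decompose map/2: unit =?= unit,  int =?= S2.
Delete trivial equation unit =?= unit.
Bind S2 := int; substituting into the remaining equation gives: map(char, S1) =?= map(char, map(nat, int)).
Decompose map/2: char =?= char,  S1 =?= map(nat, int).
Delete trivial equation char =?= char.
Bind S1 := map(nat, int).
MGU = { U ↦ either(int, map(char, unit)), A ↦ map(char, unit), S2 ↦ int, S1 ↦ map(nat, int) }, so U ↦ either(int, map(char, unit)).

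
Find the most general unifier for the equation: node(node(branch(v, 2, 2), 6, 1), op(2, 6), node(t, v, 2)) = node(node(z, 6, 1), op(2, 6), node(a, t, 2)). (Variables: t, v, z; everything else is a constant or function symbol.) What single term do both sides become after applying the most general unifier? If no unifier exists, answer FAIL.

Decompose node/3: node(branch(v, 2, 2), 6, 1) = node(z, 6, 1),  op(2, 6) = op(2, 6),  node(t, v, 2) = node(a, t, 2).
Decompose node/3: branch(v, 2, 2) = z,  6 = 6,  1 = 1.
Bind z := branch(v, 2, 2); no other remaining equation mentions z.
Delete trivial equation 6 = 6.
Delete trivial equation 1 = 1.
Delete trivial equation op(2, 6) = op(2, 6).
Decompose node/3: t = a,  v = t,  2 = 2.
Bind t := a; substituting into the one remaining equation that mentions t gives: v = a.
Bind v := a; no other remaining equation mentions v. Substituting into the earlier binding gives z := branch(a, 2, 2).
Delete trivial equation 2 = 2.
Applying the MGU to either side gives node(node(branch(a, 2, 2), 6, 1), op(2, 6), node(a, a, 2)).

node(node(branch(a, 2, 2), 6, 1), op(2, 6), node(a, a, 2))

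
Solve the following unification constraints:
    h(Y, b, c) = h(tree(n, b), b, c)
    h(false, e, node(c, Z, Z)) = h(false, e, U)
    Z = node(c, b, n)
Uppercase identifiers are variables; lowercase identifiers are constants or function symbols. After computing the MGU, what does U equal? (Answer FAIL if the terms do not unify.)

Decompose h/3: Y = tree(n, b),  b = b,  c = c.
Bind Y := tree(n, b); no other remaining equation mentions Y.
Delete trivial equation b = b.
Delete trivial equation c = c.
Decompose h/3: false = false,  e = e,  node(c, Z, Z) = U.
Delete trivial equation false = false.
Delete trivial equation e = e.
Bind U := node(c, Z, Z); no other remaining equation mentions U.
Bind Z := node(c, b, n). Substituting into the earlier binding gives U := node(c, node(c, b, n), node(c, b, n)).
MGU = { Y := tree(n, b), U := node(c, node(c, b, n), node(c, b, n)), Z := node(c, b, n) }, so U := node(c, node(c, b, n), node(c, b, n)).

node(c, node(c, b, n), node(c, b, n))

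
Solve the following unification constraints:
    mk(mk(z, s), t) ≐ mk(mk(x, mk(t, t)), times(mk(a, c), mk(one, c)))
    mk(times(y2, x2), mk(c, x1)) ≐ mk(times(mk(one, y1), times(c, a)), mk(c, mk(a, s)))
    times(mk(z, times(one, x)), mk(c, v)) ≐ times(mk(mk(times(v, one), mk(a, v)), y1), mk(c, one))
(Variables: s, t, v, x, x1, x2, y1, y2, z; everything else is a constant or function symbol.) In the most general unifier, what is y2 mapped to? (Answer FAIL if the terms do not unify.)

Decompose mk/2: mk(z, s) ≐ mk(x, mk(t, t)),  t ≐ times(mk(a, c), mk(one, c)).
Decompose mk/2: z ≐ x,  s ≐ mk(t, t).
Bind z := x; substituting into the one remaining equation that mentions z gives: times(mk(x, times(one, x)), mk(c, v)) ≐ times(mk(mk(times(v, one), mk(a, v)), y1), mk(c, one)).
Bind s := mk(t, t); substituting into the one remaining equation that mentions s gives: mk(times(y2, x2), mk(c, x1)) ≐ mk(times(mk(one, y1), times(c, a)), mk(c, mk(a, mk(t, t)))).
Bind t := times(mk(a, c), mk(one, c)); substituting into the one remaining equation that mentions t gives: mk(times(y2, x2), mk(c, x1)) ≐ mk(times(mk(one, y1), times(c, a)), mk(c, mk(a, mk(times(mk(a, c), mk(one, c)), times(mk(a, c), mk(one, c)))))). Substituting into the earlier binding gives s := mk(times(mk(a, c), mk(one, c)), times(mk(a, c), mk(one, c))).
Decompose mk/2: times(y2, x2) ≐ times(mk(one, y1), times(c, a)),  mk(c, x1) ≐ mk(c, mk(a, mk(times(mk(a, c), mk(one, c)), times(mk(a, c), mk(one, c))))).
Decompose times/2: y2 ≐ mk(one, y1),  x2 ≐ times(c, a).
Bind y2 := mk(one, y1); no other remaining equation mentions y2.
Bind x2 := times(c, a); no other remaining equation mentions x2.
Decompose mk/2: c ≐ c,  x1 ≐ mk(a, mk(times(mk(a, c), mk(one, c)), times(mk(a, c), mk(one, c)))).
Delete trivial equation c ≐ c.
Bind x1 := mk(a, mk(times(mk(a, c), mk(one, c)), times(mk(a, c), mk(one, c)))); no other remaining equation mentions x1.
Decompose times/2: mk(x, times(one, x)) ≐ mk(mk(times(v, one), mk(a, v)), y1),  mk(c, v) ≐ mk(c, one).
Decompose mk/2: x ≐ mk(times(v, one), mk(a, v)),  times(one, x) ≐ y1.
Bind x := mk(times(v, one), mk(a, v)); substituting into the one remaining equation that mentions x gives: times(one, mk(times(v, one), mk(a, v))) ≐ y1. Substituting into the earlier binding gives z := mk(times(v, one), mk(a, v)).
Bind y1 := times(one, mk(times(v, one), mk(a, v))); no other remaining equation mentions y1. Substituting into the earlier binding gives y2 := mk(one, times(one, mk(times(v, one), mk(a, v)))).
Decompose mk/2: c ≐ c,  v ≐ one.
Delete trivial equation c ≐ c.
Bind v := one. Substituting into the earlier bindings gives z := mk(times(one, one), mk(a, one)), y2 := mk(one, times(one, mk(times(one, one), mk(a, one)))), x := mk(times(one, one), mk(a, one)), y1 := times(one, mk(times(one, one), mk(a, one))).
MGU = { z ↦ mk(times(one, one), mk(a, one)), s ↦ mk(times(mk(a, c), mk(one, c)), times(mk(a, c), mk(one, c))), t ↦ times(mk(a, c), mk(one, c)), y2 ↦ mk(one, times(one, mk(times(one, one), mk(a, one)))), x2 ↦ times(c, a), x1 ↦ mk(a, mk(times(mk(a, c), mk(one, c)), times(mk(a, c), mk(one, c)))), x ↦ mk(times(one, one), mk(a, one)), y1 ↦ times(one, mk(times(one, one), mk(a, one))), v ↦ one }, so y2 ↦ mk(one, times(one, mk(times(one, one), mk(a, one)))).

mk(one, times(one, mk(times(one, one), mk(a, one))))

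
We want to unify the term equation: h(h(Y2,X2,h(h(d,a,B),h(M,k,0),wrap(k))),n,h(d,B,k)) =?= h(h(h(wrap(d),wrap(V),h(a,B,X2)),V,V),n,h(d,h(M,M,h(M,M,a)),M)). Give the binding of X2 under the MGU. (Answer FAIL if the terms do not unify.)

Decompose h/3: h(Y2,X2,h(h(d,a,B),h(M,k,0),wrap(k))) =?= h(h(wrap(d),wrap(V),h(a,B,X2)),V,V),  n =?= n,  h(d,B,k) =?= h(d,h(M,M,h(M,M,a)),M).
Decompose h/3: Y2 =?= h(wrap(d),wrap(V),h(a,B,X2)),  X2 =?= V,  h(h(d,a,B),h(M,k,0),wrap(k)) =?= V.
Bind Y2 := h(wrap(d),wrap(V),h(a,B,X2)); no other remaining equation mentions Y2.
Bind X2 := V; no other remaining equation mentions X2. Substituting into the earlier binding gives Y2 := h(wrap(d),wrap(V),h(a,B,V)).
Bind V := h(h(d,a,B),h(M,k,0),wrap(k)); no other remaining equation mentions V. Substituting into the earlier bindings gives Y2 := h(wrap(d),wrap(h(h(d,a,B),h(M,k,0),wrap(k))),h(a,B,h(h(d,a,B),h(M,k,0),wrap(k)))), X2 := h(h(d,a,B),h(M,k,0),wrap(k)).
Delete trivial equation n =?= n.
Decompose h/3: d =?= d,  B =?= h(M,M,h(M,M,a)),  k =?= M.
Delete trivial equation d =?= d.
Bind B := h(M,M,h(M,M,a)); no other remaining equation mentions B. Substituting into the earlier bindings gives Y2 := h(wrap(d),wrap(h(h(d,a,h(M,M,h(M,M,a))),h(M,k,0),wrap(k))),h(a,h(M,M,h(M,M,a)),h(h(d,a,h(M,M,h(M,M,a))),h(M,k,0),wrap(k)))), X2 := h(h(d,a,h(M,M,h(M,M,a))),h(M,k,0),wrap(k)), V := h(h(d,a,h(M,M,h(M,M,a))),h(M,k,0),wrap(k)).
Bind M := k. Substituting into the earlier bindings gives Y2 := h(wrap(d),wrap(h(h(d,a,h(k,k,h(k,k,a))),h(k,k,0),wrap(k))),h(a,h(k,k,h(k,k,a)),h(h(d,a,h(k,k,h(k,k,a))),h(k,k,0),wrap(k)))), X2 := h(h(d,a,h(k,k,h(k,k,a))),h(k,k,0),wrap(k)), V := h(h(d,a,h(k,k,h(k,k,a))),h(k,k,0),wrap(k)), B := h(k,k,h(k,k,a)).
MGU = { Y2 -> h(wrap(d),wrap(h(h(d,a,h(k,k,h(k,k,a))),h(k,k,0),wrap(k))),h(a,h(k,k,h(k,k,a)),h(h(d,a,h(k,k,h(k,k,a))),h(k,k,0),wrap(k)))), X2 -> h(h(d,a,h(k,k,h(k,k,a))),h(k,k,0),wrap(k)), V -> h(h(d,a,h(k,k,h(k,k,a))),h(k,k,0),wrap(k)), B -> h(k,k,h(k,k,a)), M -> k }, so X2 -> h(h(d,a,h(k,k,h(k,k,a))),h(k,k,0),wrap(k)).

h(h(d,a,h(k,k,h(k,k,a))),h(k,k,0),wrap(k))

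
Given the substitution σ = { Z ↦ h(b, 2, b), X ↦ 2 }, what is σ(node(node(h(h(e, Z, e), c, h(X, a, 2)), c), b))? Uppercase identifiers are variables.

Replace each occurrence of Z with h(b, 2, b).
Replace each occurrence of X with 2.
Result: node(node(h(h(e, h(b, 2, b), e), c, h(2, a, 2)), c), b).

node(node(h(h(e, h(b, 2, b), e), c, h(2, a, 2)), c), b)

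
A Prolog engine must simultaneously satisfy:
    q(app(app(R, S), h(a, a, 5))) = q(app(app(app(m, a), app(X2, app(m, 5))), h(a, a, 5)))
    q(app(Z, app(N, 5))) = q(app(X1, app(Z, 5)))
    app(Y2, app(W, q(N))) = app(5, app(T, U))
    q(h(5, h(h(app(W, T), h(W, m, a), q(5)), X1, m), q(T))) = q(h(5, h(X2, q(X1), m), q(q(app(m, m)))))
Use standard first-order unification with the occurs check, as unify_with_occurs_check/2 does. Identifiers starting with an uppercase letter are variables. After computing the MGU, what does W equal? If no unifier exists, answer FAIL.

FAIL

Decompose q/1: app(app(R, S), h(a, a, 5)) = app(app(app(m, a), app(X2, app(m, 5))), h(a, a, 5)).
Decompose app/2: app(R, S) = app(app(m, a), app(X2, app(m, 5))),  h(a, a, 5) = h(a, a, 5).
Decompose app/2: R = app(m, a),  S = app(X2, app(m, 5)).
Bind R := app(m, a); no other remaining equation mentions R.
Bind S := app(X2, app(m, 5)); no other remaining equation mentions S.
Delete trivial equation h(a, a, 5) = h(a, a, 5).
Decompose q/1: app(Z, app(N, 5)) = app(X1, app(Z, 5)).
Decompose app/2: Z = X1,  app(N, 5) = app(Z, 5).
Bind Z := X1; substituting into the one remaining equation that mentions Z gives: app(N, 5) = app(X1, 5).
Decompose app/2: N = X1,  5 = 5.
Bind N := X1; substituting into the one remaining equation that mentions N gives: app(Y2, app(W, q(X1))) = app(5, app(T, U)).
Delete trivial equation 5 = 5.
Decompose app/2: Y2 = 5,  app(W, q(X1)) = app(T, U).
Bind Y2 := 5; no other remaining equation mentions Y2.
Decompose app/2: W = T,  q(X1) = U.
Bind W := T; substituting into the one remaining equation that mentions W gives: q(h(5, h(h(app(T, T), h(T, m, a), q(5)), X1, m), q(T))) = q(h(5, h(X2, q(X1), m), q(q(app(m, m))))).
Bind U := q(X1); no other remaining equation mentions U.
Decompose q/1: h(5, h(h(app(T, T), h(T, m, a), q(5)), X1, m), q(T)) = h(5, h(X2, q(X1), m), q(q(app(m, m)))).
Decompose h/3: 5 = 5,  h(h(app(T, T), h(T, m, a), q(5)), X1, m) = h(X2, q(X1), m),  q(T) = q(q(app(m, m))).
Delete trivial equation 5 = 5.
Decompose h/3: h(app(T, T), h(T, m, a), q(5)) = X2,  X1 = q(X1),  m = m.
Bind X2 := h(app(T, T), h(T, m, a), q(5)); no other remaining equation mentions X2. Substituting into the earlier binding gives S := app(h(app(T, T), h(T, m, a), q(5)), app(m, 5)).
Occurs check fails: X1 occurs in q(X1); the equation X1 = q(X1) has no finite solution.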